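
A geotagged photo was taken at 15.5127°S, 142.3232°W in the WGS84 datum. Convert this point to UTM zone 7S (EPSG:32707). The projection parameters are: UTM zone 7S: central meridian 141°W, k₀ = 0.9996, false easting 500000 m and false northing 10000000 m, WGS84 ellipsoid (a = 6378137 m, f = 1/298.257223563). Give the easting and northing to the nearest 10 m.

E 358080 m, N 8284530 m

Zone 7 central meridian λ₀ = 6×7 − 183 = -141°; Δλ = -1.3232°.
Transverse Mercator on WGS84 with k₀ = 0.9996 gives E = 358079.846 m, N = 8284527.477 m.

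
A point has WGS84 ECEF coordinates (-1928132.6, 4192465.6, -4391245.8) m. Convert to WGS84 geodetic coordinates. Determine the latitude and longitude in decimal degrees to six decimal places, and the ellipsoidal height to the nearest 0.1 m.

lat -43.771500°, lon 114.697900°, h 2099.5 m

λ = atan2(Y, X) = 114.69790044°; p = √(X²+Y²) = 4614592.4 m.
Bowring's method on WGS84 (a = 6378137 m, b = 6356752.314 m) gives φ = -43.77149956°, h = 2099.498 m.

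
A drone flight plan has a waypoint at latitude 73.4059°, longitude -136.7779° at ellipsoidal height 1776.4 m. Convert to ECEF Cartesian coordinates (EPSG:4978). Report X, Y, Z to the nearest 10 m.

WGS84: a = 6378137 m, e² = 0.006694380; N(φ) = a/√(1−e²sin²φ) = 6397835.476 m.
X = (N+h)·cosφ·cosλ = -1331826.403 m; Y = (N+h)·cosφ·sinλ = -1251635.307 m; Z = (N(1−e²)+h)·sinφ = 6092034.987 m.

X -1331830 m, Y -1251640 m, Z 6092030 m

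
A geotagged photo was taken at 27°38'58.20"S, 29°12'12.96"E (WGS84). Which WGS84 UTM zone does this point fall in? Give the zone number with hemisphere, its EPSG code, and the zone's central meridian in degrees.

Zone 35S (EPSG:32735), central meridian 27°

UTM zone = ⌊(λ + 180)/6⌋ + 1; 29.2036° ∈ [24°, 30°) → zone 35.
Hemisphere: S (φ < 0).
Central meridian λ₀ = 6×35 − 183 = 27°.
EPSG code: 32735.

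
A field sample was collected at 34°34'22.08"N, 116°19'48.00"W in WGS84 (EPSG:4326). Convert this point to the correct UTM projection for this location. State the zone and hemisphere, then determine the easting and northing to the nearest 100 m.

Longitude -116.3300° lies in the 6° band [-120°, -114°), giving zone 11; latitude is north of the equator, so 11N.
Zone 11 central meridian λ₀ = 6×11 − 183 = -117°; Δλ = +0.6700°.
Transverse Mercator on WGS84 with k₀ = 0.9996 gives E = 561455.160 m, N = 3825873.778 m.

Zone 11N: E 561500 m, N 3825900 m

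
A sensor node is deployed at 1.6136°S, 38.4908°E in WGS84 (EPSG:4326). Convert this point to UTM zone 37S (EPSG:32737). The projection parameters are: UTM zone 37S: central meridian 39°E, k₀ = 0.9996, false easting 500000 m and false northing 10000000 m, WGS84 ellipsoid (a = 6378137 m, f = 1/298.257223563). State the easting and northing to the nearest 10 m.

Zone 37 central meridian λ₀ = 6×37 − 183 = 39°; Δλ = -0.5092°.
Transverse Mercator on WGS84 with k₀ = 0.9996 gives E = 443360.358 m, N = 9821641.157 m.

E 443360 m, N 9821640 m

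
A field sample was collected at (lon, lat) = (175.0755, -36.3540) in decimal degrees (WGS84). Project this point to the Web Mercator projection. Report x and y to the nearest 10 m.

x 19489320 m, y -4349440 m

Web Mercator is spherical with R = a = 6378137 m.
x = R·λ = 6378137 × 3.055643915 = 19489315.510 m.
y = R·ln tan(π/4 + φ/2) = 6378137 × -0.681929722 = -4349441.193 m.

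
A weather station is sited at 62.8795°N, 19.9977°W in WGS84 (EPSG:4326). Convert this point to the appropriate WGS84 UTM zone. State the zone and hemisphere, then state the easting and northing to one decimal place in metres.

Zone 27N: E 550976.7 m, N 6972560.4 m

Longitude -19.9977° lies in the 6° band [-24°, -18°), giving zone 27; latitude is north of the equator, so 27N.
Zone 27 central meridian λ₀ = 6×27 − 183 = -21°; Δλ = +1.0023°.
Transverse Mercator on WGS84 with k₀ = 0.9996 gives E = 550976.687 m, N = 6972560.442 m.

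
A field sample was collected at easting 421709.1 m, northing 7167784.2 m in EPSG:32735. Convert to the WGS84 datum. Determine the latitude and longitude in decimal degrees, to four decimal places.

lat -25.6054°, lon 26.2203°

Zone 35S: λ₀ = 27°, k₀ = 0.9996, false easting 500000 m, false northing 10000000 m.
Meridian distance M = (N − FN)/k₀ = -2833349.1 m.
Inverse transverse Mercator on WGS84 gives φ = -25.60540000°, λ = 26.22030021°.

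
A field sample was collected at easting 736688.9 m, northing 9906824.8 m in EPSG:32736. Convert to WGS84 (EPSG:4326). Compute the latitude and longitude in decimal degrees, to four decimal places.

Zone 36S: λ₀ = 33°, k₀ = 0.9996, false easting 500000 m, false northing 10000000 m.
Meridian distance M = (N − FN)/k₀ = -93212.5 m.
Inverse transverse Mercator on WGS84 gives φ = -0.84240013°, λ = 35.12680011°.

lat -0.8424°, lon 35.1268°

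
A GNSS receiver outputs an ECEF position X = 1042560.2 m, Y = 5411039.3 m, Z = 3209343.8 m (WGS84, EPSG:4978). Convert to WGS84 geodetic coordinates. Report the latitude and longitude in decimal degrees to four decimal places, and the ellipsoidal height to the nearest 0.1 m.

λ = atan2(Y, X) = 79.09430013°; p = √(X²+Y²) = 5510560.6 m.
Bowring's method on WGS84 (a = 6378137 m, b = 6356752.314 m) gives φ = 30.38399988°, h = 4302.555 m.

lat 30.3840°, lon 79.0943°, h 4302.6 m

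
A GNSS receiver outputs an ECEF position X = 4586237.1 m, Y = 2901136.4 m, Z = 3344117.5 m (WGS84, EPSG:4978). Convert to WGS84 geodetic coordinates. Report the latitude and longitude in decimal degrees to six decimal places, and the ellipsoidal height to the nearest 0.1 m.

λ = atan2(Y, X) = 32.31639966°; p = √(X²+Y²) = 5426800.5 m.
Bowring's method on WGS84 (a = 6378137 m, b = 6356752.314 m) gives φ = 31.81440007°, h = 2194.303 m.

lat 31.814400°, lon 32.316400°, h 2194.3 m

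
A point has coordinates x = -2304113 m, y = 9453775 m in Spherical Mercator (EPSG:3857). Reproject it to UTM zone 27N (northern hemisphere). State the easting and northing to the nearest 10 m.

E 514550 m, N 7142360 m

Web Mercator inverse (R = 6378137 m) → φ = 64.40659946°, λ = -20.69819924°.
UTM 27N forward: E = 514546.807 m, N = 7142358.487 m.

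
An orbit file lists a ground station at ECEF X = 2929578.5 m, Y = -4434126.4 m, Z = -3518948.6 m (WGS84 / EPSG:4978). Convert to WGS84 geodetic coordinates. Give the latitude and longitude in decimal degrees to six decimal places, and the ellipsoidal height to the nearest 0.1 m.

λ = atan2(Y, X) = -56.54769940°; p = √(X²+Y²) = 5314499.7 m.
Bowring's method on WGS84 (a = 6378137 m, b = 6356752.314 m) gives φ = -33.68750018°, h = 2327.788 m.

lat -33.687500°, lon -56.547699°, h 2327.8 m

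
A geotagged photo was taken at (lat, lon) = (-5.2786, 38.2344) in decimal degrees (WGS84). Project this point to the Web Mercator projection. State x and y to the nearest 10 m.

Web Mercator is spherical with R = a = 6378137 m.
x = R·λ = 6378137 × 0.667316168 = 4256233.939 m.
y = R·ln tan(π/4 + φ/2) = 6378137 × -0.092259555 = -588444.081 m.

x 4256230 m, y -588440 m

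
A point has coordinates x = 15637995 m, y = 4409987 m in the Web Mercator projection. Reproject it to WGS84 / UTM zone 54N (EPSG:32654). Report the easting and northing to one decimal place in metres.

Web Mercator inverse (R = 6378137 m) → φ = 36.79080013°, λ = 140.47849921°.
UTM 54N forward: E = 453471.917 m, N = 4071792.374 m.

E 453471.9 m, N 4071792.4 m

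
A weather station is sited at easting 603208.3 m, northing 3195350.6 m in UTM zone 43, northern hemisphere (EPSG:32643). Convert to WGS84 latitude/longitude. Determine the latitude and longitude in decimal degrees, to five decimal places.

Zone 43N: λ₀ = 75°, k₀ = 0.9996, false easting 500000 m.
Meridian distance M = (N − FN)/k₀ = 3196629.3 m.
Inverse transverse Mercator on WGS84 gives φ = 28.88179958°, λ = 76.05839997°.

lat 28.88180°, lon 76.05840°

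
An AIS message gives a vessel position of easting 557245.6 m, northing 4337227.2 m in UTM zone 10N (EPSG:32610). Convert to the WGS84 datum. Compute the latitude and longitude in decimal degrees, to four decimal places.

Zone 10N: λ₀ = -123°, k₀ = 0.9996, false easting 500000 m.
Meridian distance M = (N − FN)/k₀ = 4338962.8 m.
Inverse transverse Mercator on WGS84 gives φ = 39.18239980°, λ = -122.33720032°.

lat 39.1824°, lon -122.3372°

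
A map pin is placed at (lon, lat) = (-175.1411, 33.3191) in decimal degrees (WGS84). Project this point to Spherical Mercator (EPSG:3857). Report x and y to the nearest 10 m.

x -19496620 m, y 3937740 m

Web Mercator is spherical with R = a = 6378137 m.
x = R·λ = 6378137 × -3.056788851 = -19496618.069 m.
y = R·ln tan(π/4 + φ/2) = 6378137 × 0.617380303 = 3937736.151 m.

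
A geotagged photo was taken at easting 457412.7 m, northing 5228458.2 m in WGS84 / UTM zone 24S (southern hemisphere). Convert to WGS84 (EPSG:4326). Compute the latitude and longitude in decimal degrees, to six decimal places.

Zone 24S: λ₀ = -39°, k₀ = 0.9996, false easting 500000 m, false northing 10000000 m.
Meridian distance M = (N − FN)/k₀ = -4773451.2 m.
Inverse transverse Mercator on WGS84 gives φ = -43.09540030°, λ = -39.52329985°.

lat -43.095400°, lon -39.523300°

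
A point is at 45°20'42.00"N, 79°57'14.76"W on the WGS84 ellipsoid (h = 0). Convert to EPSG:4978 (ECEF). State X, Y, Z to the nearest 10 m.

WGS84: a = 6378137 m, e² = 0.006694380; N(φ) = a/√(1−e²sin²φ) = 6388967.489 m.
X = (N+h)·cosφ·cosλ = 783291.778 m; Y = (N+h)·cosφ·sinλ = -4421552.480 m; Z = (N(1−e²)+h)·sinφ = 4514378.244 m.

X 783290 m, Y -4421550 m, Z 4514380 m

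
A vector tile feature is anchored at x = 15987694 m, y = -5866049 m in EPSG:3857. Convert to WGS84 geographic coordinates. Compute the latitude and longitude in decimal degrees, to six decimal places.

R = 6378137 m. λ = x/R = 143.61989878°.
φ = 2·arctan(exp(y/R)) − 90° = 2·arctan(0.39863) − 90° = -46.53220185°.

lat -46.532202°, lon 143.619899°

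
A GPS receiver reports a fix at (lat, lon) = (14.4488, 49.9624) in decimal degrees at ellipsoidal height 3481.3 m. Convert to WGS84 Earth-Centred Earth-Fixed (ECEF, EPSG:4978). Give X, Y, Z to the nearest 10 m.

WGS84: a = 6378137 m, e² = 0.006694380; N(φ) = a/√(1−e²sin²φ) = 6379466.543 m.
X = (N+h)·cosφ·cosλ = 3976216.221 m; Y = (N+h)·cosφ·sinλ = 4732359.510 m; Z = (N(1−e²)+h)·sinφ = 1581983.774 m.

X 3976220 m, Y 4732360 m, Z 1581980 m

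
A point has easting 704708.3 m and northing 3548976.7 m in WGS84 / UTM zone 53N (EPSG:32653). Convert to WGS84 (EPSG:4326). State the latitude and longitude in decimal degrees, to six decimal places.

lat 32.058500°, lon 137.168400°

Zone 53N: λ₀ = 135°, k₀ = 0.9996, false easting 500000 m.
Meridian distance M = (N − FN)/k₀ = 3550396.9 m.
Inverse transverse Mercator on WGS84 gives φ = 32.05850005°, λ = 137.16839984°.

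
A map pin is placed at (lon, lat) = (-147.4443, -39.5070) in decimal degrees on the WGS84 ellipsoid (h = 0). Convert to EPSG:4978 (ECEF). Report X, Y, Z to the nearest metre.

WGS84: a = 6378137 m, e² = 0.006694380; N(φ) = a/√(1−e²sin²φ) = 6386794.800 m.
X = (N+h)·cosφ·cosλ = -4153413.857 m; Y = (N+h)·cosφ·sinλ = -2651696.452 m; Z = (N(1−e²)+h)·sinφ = -4035903.177 m.

X -4153414 m, Y -2651696 m, Z -4035903 m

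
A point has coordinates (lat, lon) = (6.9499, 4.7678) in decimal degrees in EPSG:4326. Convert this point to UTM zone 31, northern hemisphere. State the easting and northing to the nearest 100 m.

E 695300 m, N 768600 m

Zone 31 central meridian λ₀ = 6×31 − 183 = 3°; Δλ = +1.7678°.
Transverse Mercator on WGS84 with k₀ = 0.9996 gives E = 695306.362 m, N = 768575.153 m.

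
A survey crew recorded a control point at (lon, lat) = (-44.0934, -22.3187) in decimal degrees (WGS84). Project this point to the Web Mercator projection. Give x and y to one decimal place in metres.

Web Mercator is spherical with R = a = 6378137 m.
x = R·λ = 6378137 × -0.769575008 = -4908454.835 m.
y = R·ln tan(π/4 + φ/2) = 6378137 × -0.399776962 = -2549832.233 m.

x -4908454.8 m, y -2549832.2 m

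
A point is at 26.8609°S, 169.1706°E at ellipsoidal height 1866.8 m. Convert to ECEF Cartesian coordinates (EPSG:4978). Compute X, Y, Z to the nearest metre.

WGS84: a = 6378137 m, e² = 0.006694380; N(φ) = a/√(1−e²sin²φ) = 6382499.768 m.
X = (N+h)·cosφ·cosλ = -5594100.297 m; Y = (N+h)·cosφ·sinλ = 1070106.933 m; Z = (N(1−e²)+h)·sinφ = -2865317.822 m.

X -5594100 m, Y 1070107 m, Z -2865318 m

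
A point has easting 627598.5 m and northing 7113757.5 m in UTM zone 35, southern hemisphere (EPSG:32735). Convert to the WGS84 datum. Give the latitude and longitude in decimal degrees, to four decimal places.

Zone 35S: λ₀ = 27°, k₀ = 0.9996, false easting 500000 m, false northing 10000000 m.
Meridian distance M = (N − FN)/k₀ = -2887397.5 m.
Inverse transverse Mercator on WGS84 gives φ = -26.08970019°, λ = 28.27590020°.

lat -26.0897°, lon 28.2759°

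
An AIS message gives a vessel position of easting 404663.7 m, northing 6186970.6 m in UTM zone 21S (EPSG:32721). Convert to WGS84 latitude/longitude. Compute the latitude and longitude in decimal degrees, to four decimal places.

lat -34.4544°, lon -58.0379°

Zone 21S: λ₀ = -57°, k₀ = 0.9996, false easting 500000 m, false northing 10000000 m.
Meridian distance M = (N − FN)/k₀ = -3814555.2 m.
Inverse transverse Mercator on WGS84 gives φ = -34.45440025°, λ = -58.03789966°.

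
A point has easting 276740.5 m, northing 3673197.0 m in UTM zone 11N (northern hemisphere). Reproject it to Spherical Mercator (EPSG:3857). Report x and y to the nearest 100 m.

Unproject from UTM 11N (λ₀ = -117°) → φ = 33.17460041°, λ = -119.39439949°.
Web Mercator (R = 6378137 m): x = -13290923.754 m, y = 3918502.246 m.

x -13290900 m, y 3918500 m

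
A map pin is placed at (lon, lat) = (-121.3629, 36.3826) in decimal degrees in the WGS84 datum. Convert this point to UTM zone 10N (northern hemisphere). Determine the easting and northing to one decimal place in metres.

Zone 10 central meridian λ₀ = 6×10 − 183 = -123°; Δλ = +1.6371°.
Transverse Mercator on WGS84 with k₀ = 0.9996 gives E = 646837.915 m, N = 4027630.292 m.

E 646837.9 m, N 4027630.3 m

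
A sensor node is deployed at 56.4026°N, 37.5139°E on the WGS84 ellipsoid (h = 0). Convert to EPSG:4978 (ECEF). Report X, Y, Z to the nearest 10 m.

X 2806040 m, Y 2154230 m, Z 5289380 m

WGS84: a = 6378137 m, e² = 0.006694380; N(φ) = a/√(1−e²sin²φ) = 6393000.611 m.
X = (N+h)·cosφ·cosλ = 2806037.001 m; Y = (N+h)·cosφ·sinλ = 2154229.686 m; Z = (N(1−e²)+h)·sinφ = 5289378.786 m.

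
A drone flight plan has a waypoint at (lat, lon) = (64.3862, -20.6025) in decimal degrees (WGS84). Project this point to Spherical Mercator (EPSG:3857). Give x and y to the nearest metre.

Web Mercator is spherical with R = a = 6378137 m.
x = R·λ = 6378137 × -0.359581459 = -2293459.809 m.
y = R·ln tan(π/4 + φ/2) = 6378137 × 1.481391842 = 9448520.117 m.

x -2293460 m, y 9448520 m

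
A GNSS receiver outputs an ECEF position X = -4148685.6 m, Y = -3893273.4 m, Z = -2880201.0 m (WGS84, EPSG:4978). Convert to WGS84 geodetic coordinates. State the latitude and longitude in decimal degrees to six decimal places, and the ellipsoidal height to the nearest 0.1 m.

λ = atan2(Y, X) = -136.81909951°; p = √(X²+Y²) = 5689391.0 m.
Bowring's method on WGS84 (a = 6378137 m, b = 6356752.314 m) gives φ = -27.00570022°, h = 3133.096 m.

lat -27.005700°, lon -136.819100°, h 3133.1 m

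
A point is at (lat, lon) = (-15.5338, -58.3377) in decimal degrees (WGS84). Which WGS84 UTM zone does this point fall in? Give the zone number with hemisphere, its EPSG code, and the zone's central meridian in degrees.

UTM zone = ⌊(λ + 180)/6⌋ + 1; -58.3377° ∈ [-60°, -54°) → zone 21.
Hemisphere: S (φ < 0).
Central meridian λ₀ = 6×21 − 183 = -57°.
EPSG code: 32721.

Zone 21S (EPSG:32721), central meridian -57°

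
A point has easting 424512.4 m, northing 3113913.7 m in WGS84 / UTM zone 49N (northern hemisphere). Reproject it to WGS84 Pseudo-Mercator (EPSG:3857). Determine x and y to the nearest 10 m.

x 12270880 m, y 3267730 m

Unproject from UTM 49N (λ₀ = 111°) → φ = 28.14869962°, λ = 110.23120002°.
Web Mercator (R = 6378137 m): x = 12270881.056 m, y = 3267734.377 m.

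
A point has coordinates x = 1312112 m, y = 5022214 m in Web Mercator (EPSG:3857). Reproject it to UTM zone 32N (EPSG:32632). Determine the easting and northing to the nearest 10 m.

Web Mercator inverse (R = 6378137 m) → φ = 41.06689721°, λ = 11.78690264°.
UTM 32N forward: E = 734158.447 m, N = 4549926.063 m.

E 734160 m, N 4549930 m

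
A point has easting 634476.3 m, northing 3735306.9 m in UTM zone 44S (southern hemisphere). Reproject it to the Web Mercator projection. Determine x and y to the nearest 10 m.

Unproject from UTM 44S (λ₀ = 81°) → φ = -56.50740019°, λ = 83.18509996°.
Web Mercator (R = 6378137 m): x = 9260122.969 m, y = -7660094.973 m.

x 9260120 m, y -7660090 m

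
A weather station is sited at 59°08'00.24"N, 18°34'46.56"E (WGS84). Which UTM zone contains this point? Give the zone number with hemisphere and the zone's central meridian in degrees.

UTM zone = ⌊(λ + 180)/6⌋ + 1; 18.5796° ∈ [18°, 24°) → zone 34.
Hemisphere: N (φ ≥ 0).
Central meridian λ₀ = 6×34 − 183 = 21°.

Zone 34N, central meridian 21°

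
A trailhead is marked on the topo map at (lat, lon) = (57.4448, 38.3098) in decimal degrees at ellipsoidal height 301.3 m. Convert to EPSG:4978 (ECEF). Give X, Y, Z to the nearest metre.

X 2699662 m, Y 2132814 m, Z 5352971 m

WGS84: a = 6378137 m, e² = 0.006694380; N(φ) = a/√(1−e²sin²φ) = 6393358.288 m.
X = (N+h)·cosφ·cosλ = 2699661.725 m; Y = (N+h)·cosφ·sinλ = 2132814.219 m; Z = (N(1−e²)+h)·sinφ = 5352971.030 m.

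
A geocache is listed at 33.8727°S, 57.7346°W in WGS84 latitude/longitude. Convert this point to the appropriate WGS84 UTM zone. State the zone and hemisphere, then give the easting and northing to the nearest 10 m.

Longitude -57.7346° lies in the 6° band [-60°, -54°), giving zone 21; latitude is south of the equator, so 21S.
Zone 21 central meridian λ₀ = 6×21 − 183 = -57°; Δλ = -0.7346°.
Transverse Mercator on WGS84 with k₀ = 0.9996 gives E = 432059.543 m, N = 6251715.892 m.

Zone 21S: E 432060 m, N 6251720 m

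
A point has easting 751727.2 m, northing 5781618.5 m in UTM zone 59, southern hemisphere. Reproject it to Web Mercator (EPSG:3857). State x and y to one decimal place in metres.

x 19355108.8 m, y -4590478.7 m

Unproject from UTM 59S (λ₀ = 171°) → φ = -38.07819978°, λ = 173.86990024°.
Web Mercator (R = 6378137 m): x = 19355108.759 m, y = -4590478.717 m.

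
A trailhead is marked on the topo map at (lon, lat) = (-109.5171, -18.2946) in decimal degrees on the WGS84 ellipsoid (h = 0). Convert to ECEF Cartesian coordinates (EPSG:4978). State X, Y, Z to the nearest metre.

X -2023824 m, Y -5709685 m, Z -1989369 m

WGS84: a = 6378137 m, e² = 0.006694380; N(φ) = a/√(1−e²sin²φ) = 6380241.651 m.
X = (N+h)·cosφ·cosλ = -2023823.576 m; Y = (N+h)·cosφ·sinλ = -5709685.337 m; Z = (N(1−e²)+h)·sinφ = -1989369.476 m.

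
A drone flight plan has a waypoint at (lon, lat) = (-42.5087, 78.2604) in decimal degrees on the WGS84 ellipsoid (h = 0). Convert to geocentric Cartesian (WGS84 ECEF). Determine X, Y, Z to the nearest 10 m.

WGS84: a = 6378137 m, e² = 0.006694380; N(φ) = a/√(1−e²sin²φ) = 6398701.072 m.
X = (N+h)·cosφ·cosλ = 959731.893 m; Y = (N+h)·cosφ·sinλ = -879700.382 m; Z = (N(1−e²)+h)·sinφ = 6222916.407 m.

X 959730 m, Y -879700 m, Z 6222920 m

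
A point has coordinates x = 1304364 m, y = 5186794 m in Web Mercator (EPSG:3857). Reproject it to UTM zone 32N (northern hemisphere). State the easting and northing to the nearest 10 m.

E 724440 m, N 4672460 m

Web Mercator inverse (R = 6378137 m) → φ = 42.17209898°, λ = 11.71730117°.
UTM 32N forward: E = 724441.462 m, N = 4672458.968 m.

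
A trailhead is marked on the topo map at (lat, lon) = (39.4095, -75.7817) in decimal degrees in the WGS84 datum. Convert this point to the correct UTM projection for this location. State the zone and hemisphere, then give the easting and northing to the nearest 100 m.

Zone 18N: E 432700 m, N 4362500 m

Longitude -75.7817° lies in the 6° band [-78°, -72°), giving zone 18; latitude is north of the equator, so 18N.
Zone 18 central meridian λ₀ = 6×18 − 183 = -75°; Δλ = -0.7817°.
Transverse Mercator on WGS84 with k₀ = 0.9996 gives E = 432702.718 m, N = 4362512.298 m.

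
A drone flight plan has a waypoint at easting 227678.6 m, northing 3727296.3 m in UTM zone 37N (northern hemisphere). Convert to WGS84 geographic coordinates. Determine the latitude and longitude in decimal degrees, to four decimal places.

Zone 37N: λ₀ = 39°, k₀ = 0.9996, false easting 500000 m.
Meridian distance M = (N − FN)/k₀ = 3728787.8 m.
Inverse transverse Mercator on WGS84 gives φ = 33.65070043°, λ = 36.06360015°.

lat 33.6507°, lon 36.0636°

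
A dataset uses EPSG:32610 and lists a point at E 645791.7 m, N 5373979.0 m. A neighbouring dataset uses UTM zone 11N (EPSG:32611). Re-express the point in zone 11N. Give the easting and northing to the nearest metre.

E 202611 m, N 5379930 m

UTM 10N → geographic: φ = 48.50200010°, λ = -121.02629934°.
UTM 11N (λ₀ = -117°) forward: E = 202611.243 m, N = 5379930.120 m.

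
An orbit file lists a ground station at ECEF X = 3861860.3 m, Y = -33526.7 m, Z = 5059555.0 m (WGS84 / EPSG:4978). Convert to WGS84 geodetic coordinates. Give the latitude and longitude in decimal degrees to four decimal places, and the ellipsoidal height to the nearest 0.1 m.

lat 52.8306°, lon -0.4974°, h 475.5 m

λ = atan2(Y, X) = -0.49740022°; p = √(X²+Y²) = 3862005.8 m.
Bowring's method on WGS84 (a = 6378137 m, b = 6356752.314 m) gives φ = 52.83059990°, h = 475.538 m.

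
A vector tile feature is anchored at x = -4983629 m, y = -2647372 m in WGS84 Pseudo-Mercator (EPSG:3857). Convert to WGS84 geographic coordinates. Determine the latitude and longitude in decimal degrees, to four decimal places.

R = 6378137 m. λ = x/R = -44.76870101°.
φ = 2·arctan(exp(y/R)) − 90° = 2·arctan(0.66029) − 90° = -23.12689771°.

lat -23.1269°, lon -44.7687°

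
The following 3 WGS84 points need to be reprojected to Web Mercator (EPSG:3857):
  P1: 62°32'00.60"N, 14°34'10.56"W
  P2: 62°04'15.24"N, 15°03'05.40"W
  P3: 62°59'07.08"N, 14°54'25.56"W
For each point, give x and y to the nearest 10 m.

P1: x -1621880 m, y 8986770 m; P2: x -1675530 m, y 8875970 m; P3: x -1659450 m, y 9096650 m

Web Mercator: x = R·λ, y = R·ln tan(π/4+φ/2), R = 6378137 m.
P1 (62.5335°, -14.5696°) → (-1621880.453, 8986767.121) m.
P2 (62.0709°, -15.0515°) → (-1675525.316, 8875973.963) m.
P3 (62.9853°, -14.9071°) → (-1659450.781, 9096647.341) m.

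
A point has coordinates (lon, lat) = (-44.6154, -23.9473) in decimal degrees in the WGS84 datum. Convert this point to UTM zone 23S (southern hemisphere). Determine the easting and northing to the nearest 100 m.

Zone 23 central meridian λ₀ = 6×23 − 183 = -45°; Δλ = +0.3846°.
Transverse Mercator on WGS84 with k₀ = 0.9996 gives E = 539134.191 m, N = 7351554.752 m.

E 539100 m, N 7351600 m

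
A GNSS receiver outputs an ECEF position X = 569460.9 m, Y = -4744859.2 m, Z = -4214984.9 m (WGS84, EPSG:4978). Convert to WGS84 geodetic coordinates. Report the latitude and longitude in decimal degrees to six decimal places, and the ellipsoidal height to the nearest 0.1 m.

lat -41.603100°, lon -83.156301°, h 3378.7 m

λ = atan2(Y, X) = -83.15630051°; p = √(X²+Y²) = 4778909.3 m.
Bowring's method on WGS84 (a = 6378137 m, b = 6356752.314 m) gives φ = -41.60309996°, h = 3378.732 m.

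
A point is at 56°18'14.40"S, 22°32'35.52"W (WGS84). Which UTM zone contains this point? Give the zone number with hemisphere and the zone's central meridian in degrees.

UTM zone = ⌊(λ + 180)/6⌋ + 1; -22.5432° ∈ [-24°, -18°) → zone 27.
Hemisphere: S (φ < 0).
Central meridian λ₀ = 6×27 − 183 = -21°.

Zone 27S, central meridian -21°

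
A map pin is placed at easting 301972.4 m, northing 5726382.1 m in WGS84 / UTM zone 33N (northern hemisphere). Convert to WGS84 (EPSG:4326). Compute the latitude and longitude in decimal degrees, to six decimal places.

lat 51.653500°, lon 12.137200°

Zone 33N: λ₀ = 15°, k₀ = 0.9996, false easting 500000 m.
Meridian distance M = (N − FN)/k₀ = 5728673.6 m.
Inverse transverse Mercator on WGS84 gives φ = 51.65350027°, λ = 12.13720021°.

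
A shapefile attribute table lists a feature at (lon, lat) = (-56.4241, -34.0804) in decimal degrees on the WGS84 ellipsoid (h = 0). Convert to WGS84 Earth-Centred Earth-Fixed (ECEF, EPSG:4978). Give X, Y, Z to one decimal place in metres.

WGS84: a = 6378137 m, e² = 0.006694380; N(φ) = a/√(1−e²sin²φ) = 6384851.089 m.
X = (N+h)·cosφ·cosλ = 2924628.808 m; Y = (N+h)·cosφ·sinλ = -4405939.758 m; Z = (N(1−e²)+h)·sinφ = -3553836.600 m.

X 2924628.8 m, Y -4405939.8 m, Z -3553836.6 m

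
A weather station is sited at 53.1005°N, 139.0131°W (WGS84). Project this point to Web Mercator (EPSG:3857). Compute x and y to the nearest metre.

x -15474868 m, y 7001609 m

Web Mercator is spherical with R = a = 6378137 m.
x = R·λ = 6378137 × -2.426236298 = -15474867.506 m.
y = R·ln tan(π/4 + φ/2) = 6378137 × 1.097751488 = 7001609.379 m.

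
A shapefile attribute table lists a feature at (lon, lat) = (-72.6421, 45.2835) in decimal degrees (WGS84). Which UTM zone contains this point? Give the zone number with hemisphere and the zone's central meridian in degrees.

Zone 18N, central meridian -75°

UTM zone = ⌊(λ + 180)/6⌋ + 1; -72.6421° ∈ [-78°, -72°) → zone 18.
Hemisphere: N (φ ≥ 0).
Central meridian λ₀ = 6×18 − 183 = -75°.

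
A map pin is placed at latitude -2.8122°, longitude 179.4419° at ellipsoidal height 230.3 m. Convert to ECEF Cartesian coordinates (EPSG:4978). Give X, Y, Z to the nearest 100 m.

WGS84: a = 6378137 m, e² = 0.006694380; N(φ) = a/√(1−e²sin²φ) = 6378188.390 m.
X = (N+h)·cosφ·cosλ = -6370435.016 m; Y = (N+h)·cosφ·sinλ = 62054.348 m; Z = (N(1−e²)+h)·sinφ = -310845.945 m.

X -6370400 m, Y 62100 m, Z -310800 m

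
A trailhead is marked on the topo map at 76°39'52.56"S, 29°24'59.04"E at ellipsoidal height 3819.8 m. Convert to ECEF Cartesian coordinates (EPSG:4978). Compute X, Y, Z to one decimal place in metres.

WGS84: a = 6378137 m, e² = 0.006694380; N(φ) = a/√(1−e²sin²φ) = 6398446.678 m.
X = (N+h)·cosφ·cosλ = 1286304.272 m; Y = (N+h)·cosφ·sinλ = 725280.369 m; Z = (N(1−e²)+h)·sinφ = -6187960.605 m.

X 1286304.3 m, Y 725280.4 m, Z -6187960.6 m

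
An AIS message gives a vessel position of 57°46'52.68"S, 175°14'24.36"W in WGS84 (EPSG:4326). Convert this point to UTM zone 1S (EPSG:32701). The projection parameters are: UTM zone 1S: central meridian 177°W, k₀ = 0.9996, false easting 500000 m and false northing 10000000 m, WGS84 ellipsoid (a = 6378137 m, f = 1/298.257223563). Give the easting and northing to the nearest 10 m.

Zone 1 central meridian λ₀ = 6×1 − 183 = -177°; Δλ = +1.7599°.
Transverse Mercator on WGS84 with k₀ = 0.9996 gives E = 604652.681 m, N = 3594278.028 m.

E 604650 m, N 3594280 m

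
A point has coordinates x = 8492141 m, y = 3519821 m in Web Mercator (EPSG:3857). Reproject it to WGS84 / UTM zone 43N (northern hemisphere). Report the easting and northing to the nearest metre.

Web Mercator inverse (R = 6378137 m) → φ = 30.12650292°, λ = 76.28620055°.
UTM 43N forward: E = 623898.630 m, N = 3333501.099 m.

E 623899 m, N 3333501 m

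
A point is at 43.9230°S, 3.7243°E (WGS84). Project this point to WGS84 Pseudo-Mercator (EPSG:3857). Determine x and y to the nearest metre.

Web Mercator is spherical with R = a = 6378137 m.
x = R·λ = 6378137 × 0.065001297 = 414587.180 m.
y = R·ln tan(π/4 + φ/2) = 6378137 × -0.855035566 = -5453533.978 m.

x 414587 m, y -5453534 m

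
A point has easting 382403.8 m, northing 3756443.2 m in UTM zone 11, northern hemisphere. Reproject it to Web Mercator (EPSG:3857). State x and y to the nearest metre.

x -13166034 m, y 4021003 m

Unproject from UTM 11N (λ₀ = -117°) → φ = 33.94190000°, λ = -118.27249966°.
Web Mercator (R = 6378137 m): x = -13166034.437 m, y = 4021003.282 m.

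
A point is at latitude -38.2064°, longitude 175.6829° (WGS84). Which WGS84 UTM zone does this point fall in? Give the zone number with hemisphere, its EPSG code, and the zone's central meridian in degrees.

UTM zone = ⌊(λ + 180)/6⌋ + 1; 175.6829° ∈ [174°, 180°) → zone 60.
Hemisphere: S (φ < 0).
Central meridian λ₀ = 6×60 − 183 = 177°.
EPSG code: 32760.

Zone 60S (EPSG:32760), central meridian 177°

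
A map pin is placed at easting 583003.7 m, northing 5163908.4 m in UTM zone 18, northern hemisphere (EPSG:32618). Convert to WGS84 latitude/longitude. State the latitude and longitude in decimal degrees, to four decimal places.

Zone 18N: λ₀ = -75°, k₀ = 0.9996, false easting 500000 m.
Meridian distance M = (N − FN)/k₀ = 5165974.8 m.
Inverse transverse Mercator on WGS84 gives φ = 46.62360015°, λ = -73.91580038°.

lat 46.6236°, lon -73.9158°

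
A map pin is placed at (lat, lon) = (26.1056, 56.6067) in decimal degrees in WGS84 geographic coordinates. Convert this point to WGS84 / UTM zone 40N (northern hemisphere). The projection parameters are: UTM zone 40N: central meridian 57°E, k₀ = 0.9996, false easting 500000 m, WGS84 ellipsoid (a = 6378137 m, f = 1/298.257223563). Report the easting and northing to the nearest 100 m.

E 460700 m, N 2887400 m

Zone 40 central meridian λ₀ = 6×40 − 183 = 57°; Δλ = -0.3933°.
Transverse Mercator on WGS84 with k₀ = 0.9996 gives E = 460674.520 m, N = 2887437.849 m.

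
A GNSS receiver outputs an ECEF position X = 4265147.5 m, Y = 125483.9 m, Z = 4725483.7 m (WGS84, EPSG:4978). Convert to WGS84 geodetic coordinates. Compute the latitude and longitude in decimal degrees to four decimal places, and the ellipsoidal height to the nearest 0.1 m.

lat 48.1101°, lon 1.6852°, h 570.3 m

λ = atan2(Y, X) = 1.68519952°; p = √(X²+Y²) = 4266993.0 m.
Bowring's method on WGS84 (a = 6378137 m, b = 6356752.314 m) gives φ = 48.11009977°, h = 570.264 m.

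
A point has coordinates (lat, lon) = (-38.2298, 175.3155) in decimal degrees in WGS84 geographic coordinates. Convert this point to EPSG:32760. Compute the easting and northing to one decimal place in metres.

Zone 60 central meridian λ₀ = 6×60 − 183 = 177°; Δλ = -1.6845°.
Transverse Mercator on WGS84 with k₀ = 0.9996 gives E = 352563.073 m, N = 5767346.296 m.

E 352563.1 m, N 5767346.3 m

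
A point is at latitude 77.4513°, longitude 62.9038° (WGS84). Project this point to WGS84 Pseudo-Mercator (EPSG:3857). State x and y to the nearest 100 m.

x 7002400 m, y 14081300 m

Web Mercator is spherical with R = a = 6378137 m.
x = R·λ = 6378137 × 1.097878422 = 7002418.985 m.
y = R·ln tan(π/4 + φ/2) = 6378137 × 2.207748509 = 14081322.454 m.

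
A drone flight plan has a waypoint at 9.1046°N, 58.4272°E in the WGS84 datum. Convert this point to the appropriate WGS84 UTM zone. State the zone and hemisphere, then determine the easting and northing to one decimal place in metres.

Longitude 58.4272° lies in the 6° band [54°, 60°), giving zone 40; latitude is north of the equator, so 40N.
Zone 40 central meridian λ₀ = 6×40 − 183 = 57°; Δλ = +1.4272°.
Transverse Mercator on WGS84 with k₀ = 0.9996 gives E = 656839.432 m, N = 1006725.641 m.

Zone 40N: E 656839.4 m, N 1006725.6 m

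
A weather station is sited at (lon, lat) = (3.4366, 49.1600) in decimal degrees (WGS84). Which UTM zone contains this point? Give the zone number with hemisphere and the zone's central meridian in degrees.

Zone 31N, central meridian 3°

UTM zone = ⌊(λ + 180)/6⌋ + 1; 3.4366° ∈ [0°, 6°) → zone 31.
Hemisphere: N (φ ≥ 0).
Central meridian λ₀ = 6×31 − 183 = 3°.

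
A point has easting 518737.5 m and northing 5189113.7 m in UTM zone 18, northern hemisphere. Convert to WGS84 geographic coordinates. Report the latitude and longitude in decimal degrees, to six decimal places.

Zone 18N: λ₀ = -75°, k₀ = 0.9996, false easting 500000 m.
Meridian distance M = (N − FN)/k₀ = 5191190.2 m.
Inverse transverse Mercator on WGS84 gives φ = 46.85530042°, λ = -74.75419966°.

lat 46.855300°, lon -74.754200°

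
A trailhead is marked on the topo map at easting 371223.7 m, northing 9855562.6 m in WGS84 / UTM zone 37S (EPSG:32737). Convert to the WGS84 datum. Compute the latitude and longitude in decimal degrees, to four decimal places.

Zone 37S: λ₀ = 39°, k₀ = 0.9996, false easting 500000 m, false northing 10000000 m.
Meridian distance M = (N − FN)/k₀ = -144495.2 m.
Inverse transverse Mercator on WGS84 gives φ = -1.30649983°, λ = 37.84250017°.

lat -1.3065°, lon 37.8425°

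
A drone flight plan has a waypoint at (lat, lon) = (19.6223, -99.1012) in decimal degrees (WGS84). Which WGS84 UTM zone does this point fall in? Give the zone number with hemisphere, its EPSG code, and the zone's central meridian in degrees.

UTM zone = ⌊(λ + 180)/6⌋ + 1; -99.1012° ∈ [-102°, -96°) → zone 14.
Hemisphere: N (φ ≥ 0).
Central meridian λ₀ = 6×14 − 183 = -99°.
EPSG code: 32614.

Zone 14N (EPSG:32614), central meridian -99°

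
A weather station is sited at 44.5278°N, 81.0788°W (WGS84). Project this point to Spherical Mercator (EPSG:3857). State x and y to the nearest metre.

Web Mercator is spherical with R = a = 6378137 m.
x = R·λ = 6378137 × -1.415092014 = -9025650.730 m.
y = R·ln tan(π/4 + φ/2) = 6378137 × 0.869766059 = 5547487.082 m.

x -9025651 m, y 5547487 m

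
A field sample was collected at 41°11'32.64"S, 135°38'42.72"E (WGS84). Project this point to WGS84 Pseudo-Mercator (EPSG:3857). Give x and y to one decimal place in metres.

x 15099954.6 m, y -5040762.2 m

Web Mercator is spherical with R = a = 6378137 m.
x = R·λ = 6378137 × 2.367455355 = 15099954.593 m.
y = R·ln tan(π/4 + φ/2) = 6378137 × -0.790318893 = -5040762.174 m.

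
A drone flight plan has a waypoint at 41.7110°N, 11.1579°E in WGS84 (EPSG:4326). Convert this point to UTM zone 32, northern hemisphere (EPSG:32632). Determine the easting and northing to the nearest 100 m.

Zone 32 central meridian λ₀ = 6×32 − 183 = 9°; Δλ = +2.1579°.
Transverse Mercator on WGS84 with k₀ = 0.9996 gives E = 679523.435 m, N = 4619939.656 m.

E 679500 m, N 4619900 m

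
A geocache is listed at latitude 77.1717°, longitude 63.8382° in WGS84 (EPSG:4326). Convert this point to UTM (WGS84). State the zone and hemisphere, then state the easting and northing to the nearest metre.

Zone 41N: E 520774 m, N 8566082 m

Longitude 63.8382° lies in the 6° band [60°, 66°), giving zone 41; latitude is north of the equator, so 41N.
Zone 41 central meridian λ₀ = 6×41 − 183 = 63°; Δλ = +0.8382°.
Transverse Mercator on WGS84 with k₀ = 0.9996 gives E = 520774.447 m, N = 8566081.841 m.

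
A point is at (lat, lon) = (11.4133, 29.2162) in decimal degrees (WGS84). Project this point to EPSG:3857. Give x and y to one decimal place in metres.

Web Mercator is spherical with R = a = 6378137 m.
x = R·λ = 6378137 × 0.509918885 = 3252332.507 m.
y = R·ln tan(π/4 + φ/2) = 6378137 × 0.200530275 = 1279009.569 m.

x 3252332.5 m, y 1279009.6 m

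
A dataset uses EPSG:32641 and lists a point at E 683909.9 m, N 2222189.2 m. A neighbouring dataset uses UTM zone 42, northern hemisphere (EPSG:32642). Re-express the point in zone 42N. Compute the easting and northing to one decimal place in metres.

E 56294.1 m, N 2226866.9 m

UTM 41N → geographic: φ = 20.08799993°, λ = 64.75890004°.
UTM 42N (λ₀ = 69°) forward: E = 56294.108 m, N = 2226866.939 m.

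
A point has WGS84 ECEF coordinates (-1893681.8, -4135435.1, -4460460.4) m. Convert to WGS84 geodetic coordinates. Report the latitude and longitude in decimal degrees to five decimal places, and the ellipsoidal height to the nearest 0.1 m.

lat -44.63310°, lon -114.60380°, h 2896.4 m

λ = atan2(Y, X) = -114.60380014°; p = √(X²+Y²) = 4548390.3 m.
Bowring's method on WGS84 (a = 6378137 m, b = 6356752.314 m) gives φ = -44.63310033°, h = 2896.383 m.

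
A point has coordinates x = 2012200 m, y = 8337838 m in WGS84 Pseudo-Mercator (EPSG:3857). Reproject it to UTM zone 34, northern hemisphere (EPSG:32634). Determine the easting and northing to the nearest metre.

E 335563 m, N 6623943 m

Web Mercator inverse (R = 6378137 m) → φ = 59.72080135°, λ = 18.07590015°.
UTM 34N forward: E = 335563.272 m, N = 6623942.926 m.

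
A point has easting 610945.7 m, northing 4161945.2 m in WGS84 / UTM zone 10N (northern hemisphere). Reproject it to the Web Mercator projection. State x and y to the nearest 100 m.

Unproject from UTM 10N (λ₀ = -123°) → φ = 37.59790017°, λ = -121.74320050°.
Web Mercator (R = 6378137 m): x = -13552391.087 m, y = 4522777.289 m.

x -13552400 m, y 4522800 m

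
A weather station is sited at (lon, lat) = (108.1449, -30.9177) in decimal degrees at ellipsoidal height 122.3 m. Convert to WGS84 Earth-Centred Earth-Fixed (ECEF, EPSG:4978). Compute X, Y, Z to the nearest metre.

X -1705589 m, Y 5204440 m, Z -3258132 m

WGS84: a = 6378137 m, e² = 0.006694380; N(φ) = a/√(1−e²sin²φ) = 6383780.508 m.
X = (N+h)·cosφ·cosλ = -1705588.538 m; Y = (N+h)·cosφ·sinλ = 5204439.993 m; Z = (N(1−e²)+h)·sinφ = -3258131.761 m.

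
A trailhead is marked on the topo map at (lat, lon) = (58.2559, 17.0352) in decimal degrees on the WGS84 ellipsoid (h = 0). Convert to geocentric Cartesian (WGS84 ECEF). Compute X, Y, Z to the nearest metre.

X 3216269 m, Y 985473 m, Z 5400788 m

WGS84: a = 6378137 m, e² = 0.006694380; N(φ) = a/√(1−e²sin²φ) = 6393632.575 m.
X = (N+h)·cosφ·cosλ = 3216269.163 m; Y = (N+h)·cosφ·sinλ = 985473.196 m; Z = (N(1−e²)+h)·sinφ = 5400787.516 m.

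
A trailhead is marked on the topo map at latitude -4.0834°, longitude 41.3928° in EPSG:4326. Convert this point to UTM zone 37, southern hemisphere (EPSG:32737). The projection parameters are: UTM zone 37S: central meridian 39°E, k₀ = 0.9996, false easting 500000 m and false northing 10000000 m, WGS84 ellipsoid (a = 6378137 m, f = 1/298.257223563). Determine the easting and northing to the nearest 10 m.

Zone 37 central meridian λ₀ = 6×37 − 183 = 39°; Δλ = +2.3928°.
Transverse Mercator on WGS84 with k₀ = 0.9996 gives E = 765664.296 m, N = 9548258.750 m.

E 765660 m, N 9548260 m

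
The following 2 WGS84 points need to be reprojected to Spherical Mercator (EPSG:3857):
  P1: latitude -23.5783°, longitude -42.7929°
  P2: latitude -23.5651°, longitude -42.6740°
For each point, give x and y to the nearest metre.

Web Mercator: x = R·λ, y = R·ln tan(π/4+φ/2), R = 6378137 m.
P1 (-23.5783°, -42.7929°) → (-4763683.838, -2702105.677) m.
P2 (-23.5651°, -42.6740°) → (-4750447.950, -2700502.490) m.

P1: x -4763684 m, y -2702106 m; P2: x -4750448 m, y -2700502 m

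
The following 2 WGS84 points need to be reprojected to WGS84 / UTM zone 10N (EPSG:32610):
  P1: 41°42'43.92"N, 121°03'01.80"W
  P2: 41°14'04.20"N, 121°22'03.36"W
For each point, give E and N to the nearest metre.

P1: E 662182 m, N 4619659 m; P2: E 636802 m, N 4566074 m

UTM zone 10N: λ₀ = -123°, k₀ = 0.9996.
P1 (41.7122°, -121.0505°) → (662182.055, 4619659.202) m.
P2 (41.2345°, -121.3676°) → (636802.074, 4566074.039) m.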